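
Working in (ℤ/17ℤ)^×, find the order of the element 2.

Since 2 ∈ (Z/17Z)^×, its order divides φ(17) = 17 − 1 = 16 = 2^4.
Divisors of 16: 1, 2, 4, 8, 16.
Compute 2^d (mod 17) for the divisors d until we hit 1:
2^1 ≡ 2
2^2 ≡ 4
2^4 ≡ 16
2^8 ≡ 1
The smallest such exponent is 8, so the order of 2 is 8.

8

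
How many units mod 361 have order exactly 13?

0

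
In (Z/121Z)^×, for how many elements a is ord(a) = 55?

40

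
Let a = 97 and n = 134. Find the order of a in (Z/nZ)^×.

ord(97) | φ(134) = φ(2)·φ(67) = 1·66 = 66 = 2 · 3 · 11.
Divisors of 66: 1, 2, 3, 6, 11, 22, 33, 66.
Check 97^d mod 134 for each divisor in increasing order:
97^1 ≡ 97
97^2 ≡ 29
97^3 ≡ 133
97^6 ≡ 1
Hence ord(97) = 6.

6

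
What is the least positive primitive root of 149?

2

φ(149) = 149 − 1 = 148 = 2^2 · 37.
g is a primitive root iff g^(148/q) ≢ 1 (mod 149) for each prime q ∈ {2, 37}.
g = 2: 2^74 ≡ 148; 2^4 ≡ 16 — none is 1, so 2 is a primitive root.
Hence the least primitive root of 149 is 2.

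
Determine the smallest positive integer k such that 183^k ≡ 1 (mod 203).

14

Since 183 ∈ (Z/203Z)^×, its order divides φ(203) = φ(7·29) = (7−1)·(29−1) = 6·28 = 168 = 2^3 · 3 · 7.
Divisors of 168: 1, 2, 3, 4, 6, 7, 8, 12, 14, 21, 24, 28, 42, 56, 84, 168.
Test each divisor d:
183^1 ≡ 183 (mod 203)
183^2 ≡ 197 (mod 203)
183^3 ≡ 120 (mod 203)
183^4 ≡ 36 (mod 203)
183^6 ≡ 190 (mod 203)
183^7 ≡ 57 (mod 203)
183^8 ≡ 78 (mod 203)
183^12 ≡ 169 (mod 203)
183^14 ≡ 1 (mod 203) ✓
Hence ord(183) = 14.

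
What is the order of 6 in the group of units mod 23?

The order of 6 must divide φ(23) = 23 − 1 = 22 = 2 · 11.
Divisors of 22: 1, 2, 11, 22.
Check 6^d mod 23 for each divisor in increasing order:
6^1 ≡ 6 (mod 23)
6^2 ≡ 13 (mod 23)
6^11 ≡ 1 (mod 23) ✓
The smallest such exponent is 11, so the order of 6 is 11.

11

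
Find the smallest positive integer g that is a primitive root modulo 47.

φ(47) = 47 − 1 = 46 = 2 · 23.
Test candidates g = 2, 3, … against the prime factors q ∈ {2, 23} of φ(47): g is a generator iff g^(46/q) ≢ 1 for every such q.
g = 2: 2^23 ≡ 1 — hits 1, so not a primitive root.
g = 3: 3^23 ≡ 1 — hits 1, so not a primitive root.
g = 4: 4^23 ≡ 1 — hits 1, so not a primitive root.
g = 5: 5^23 ≡ 46; 5^2 ≡ 25 — none is 1, so 5 is a primitive root.
The smallest primitive root modulo 47 is 5.

5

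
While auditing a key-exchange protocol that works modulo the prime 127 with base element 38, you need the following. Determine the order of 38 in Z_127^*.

21

By Lagrange's theorem, ord_127(38) divides φ(127) = 127 − 1 = 126 = 2 · 3^2 · 7.
Divisors of 126: 1, 2, 3, 6, 7, 9, 14, 18, 21, 42, 63, 126.
Check 38^d mod 127 for each divisor in increasing order:
38^1 ≡ 38 (mod 127)
38^2 ≡ 47 (mod 127)
38^3 ≡ 8 (mod 127)
38^6 ≡ 64 (mod 127)
38^7 ≡ 19 (mod 127)
38^9 ≡ 4 (mod 127)
38^14 ≡ 107 (mod 127)
38^18 ≡ 16 (mod 127)
38^21 ≡ 1 (mod 127) ✓
Therefore the multiplicative order of 38 modulo 127 is 21.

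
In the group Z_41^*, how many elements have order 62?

0

φ(41) = 41 − 1 = 40 = 2^3 · 5.
In a cyclic group of order 40, there are φ(d) elements of order d for each divisor d of 40, and zero for non-divisors.
62 does not divide 40, so no element of (Z/41Z)^× has order 62.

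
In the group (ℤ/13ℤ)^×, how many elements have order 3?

2

φ(13) = 13 − 1 = 12 = 2^2 · 3.
Since (Z/13Z)^× is cyclic of order 12, the number of elements of order d is φ(d) when d | 12 and 0 otherwise.
3 | 12, and φ(3) = 3 − 1 = 2.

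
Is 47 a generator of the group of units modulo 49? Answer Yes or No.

Yes

φ(49) = φ(7^2) = 7·(7−1) = 42 = 2 · 3 · 7.
Test 47^(42/q) mod 49 for each prime factor q of 42:
47^21 ≡ 48 (mod 49)  [q = 2: ≢ 1 ✓]
47^14 ≡ 18 (mod 49)  [q = 3: ≢ 1 ✓]
47^6 ≡ 15 (mod 49)  [q = 7: ≢ 1 ✓]
None equal 1, so ord_49(47) = 42: 47 is a primitive root.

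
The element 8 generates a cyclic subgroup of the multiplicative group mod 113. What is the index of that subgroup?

4

By Lagrange's theorem, ord_113(8) divides φ(113) = 113 − 1 = 112 = 2^4 · 7.
Divisors of 112: 1, 2, 4, 7, 8, 14, 16, 28, 56, 112.
Evaluate successive powers at the divisors of 112:
8^1 ≡ 8 (mod 113)
8^2 ≡ 64 (mod 113)
8^4 ≡ 28 (mod 113)
8^7 ≡ 98 (mod 113)
8^8 ≡ 106 (mod 113)
8^14 ≡ 112 (mod 113)
8^16 ≡ 49 (mod 113)
8^28 ≡ 1 (mod 113) ✓
Thus |⟨8⟩| = ord(8) = 28.
[(Z/113Z)^× : ⟨8⟩] = 112/28 = 4.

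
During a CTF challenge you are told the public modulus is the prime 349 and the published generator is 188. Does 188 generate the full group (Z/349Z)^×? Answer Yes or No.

φ(349) = 349 − 1 = 348 = 2^2 · 3 · 29.
Test 188^(348/q) mod 349 for each prime factor q of 348:
188^174 ≡ 348 (mod 349)  [q = 2: ≢ 1 ✓]
188^116 ≡ 122 (mod 349)  [q = 3: ≢ 1 ✓]
188^12 ≡ 313 (mod 349)  [q = 29: ≢ 1 ✓]
None equal 1, so ord_349(188) = 348: 188 is a primitive root.

Yes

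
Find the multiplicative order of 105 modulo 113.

The order of 105 must divide φ(113) = 113 − 1 = 112 = 2^4 · 7.
Divisors of 112: 1, 2, 4, 7, 8, 14, 16, 28, 56, 112.
Compute 105^d (mod 113) for the divisors d until we hit 1:
105^1 ≡ 105
105^2 ≡ 64
105^4 ≡ 28
105^7 ≡ 15
105^8 ≡ 106
105^14 ≡ 112
105^16 ≡ 49
105^28 ≡ 1
So ord_113(105) = 28.

28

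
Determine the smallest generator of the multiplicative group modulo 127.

φ(127) = 127 − 1 = 126 = 2 · 3^2 · 7.
Test candidates g = 2, 3, … against the prime factors q ∈ {2, 3, 7} of φ(127): g is a generator iff g^(126/q) ≢ 1 for every such q.
g = 2: 2^63 ≡ 1 — hits 1, so not a primitive root.
g = 3: 3^63 ≡ 126; 3^42 ≡ 107; 3^18 ≡ 4 — none is 1, so 3 is a primitive root.
The smallest primitive root modulo 127 is 3.

3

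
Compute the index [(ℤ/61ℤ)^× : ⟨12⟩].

4

ord(12) | φ(61) = 61 − 1 = 60 = 2^2 · 3 · 5.
Divisors of 60: 1, 2, 3, 4, 5, 6, 10, 12, 15, 20, 30, 60.
Test each divisor d:
12^1 ≡ 12 (mod 61)
12^2 ≡ 22 (mod 61)
12^3 ≡ 20 (mod 61)
12^4 ≡ 57 (mod 61)
12^5 ≡ 13 (mod 61)
12^6 ≡ 34 (mod 61)
12^10 ≡ 47 (mod 61)
12^12 ≡ 58 (mod 61)
12^15 ≡ 1 (mod 61) ✓
Thus |⟨12⟩| = ord(12) = 15.
Index = |(Z/61Z)^×| / |⟨12⟩| = 60 / 15 = 4.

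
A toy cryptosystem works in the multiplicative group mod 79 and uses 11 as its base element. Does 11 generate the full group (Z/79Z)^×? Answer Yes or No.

No

φ(79) = 79 − 1 = 78 = 2 · 3 · 13.
It suffices to check that the order of 11 is not a proper divisor of 78: compute 11^(78/q) for q ∈ {2, 3, 13}.
11^39 ≡ 1 (mod 79)  [q = 2: ≡ 1 ✗]
11^26 ≡ 55 (mod 79)  [q = 3: ≢ 1 ✓]
11^6 ≡ 65 (mod 79)  [q = 13: ≢ 1 ✓]
Since 11^39 ≡ 1, the order of 11 divides 39 < 78, so 11 is not a primitive root.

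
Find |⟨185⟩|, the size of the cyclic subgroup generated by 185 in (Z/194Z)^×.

The order of 185 must divide φ(194) = φ(2)·φ(97) = 1·96 = 96 = 2^5 · 3.
Divisors of 96: 1, 2, 3, 4, 6, 8, 12, 16, 24, 32, 48, 96.
Evaluate successive powers at the divisors of 96:
185^1 ≡ 185
185^2 ≡ 81
185^3 ≡ 47
185^4 ≡ 159
185^6 ≡ 75
185^8 ≡ 61
185^12 ≡ 193
185^16 ≡ 35
185^24 ≡ 1
So ord_194(185) = 24.

24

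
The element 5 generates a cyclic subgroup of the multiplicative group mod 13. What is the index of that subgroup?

ord(5) | φ(13) = 13 − 1 = 12 = 2^2 · 3.
Divisors of 12: 1, 2, 3, 4, 6, 12.
Check 5^d mod 13 for each divisor in increasing order:
5^1 ≡ 5 (mod 13)
5^2 ≡ 12 (mod 13)
5^3 ≡ 8 (mod 13)
5^4 ≡ 1 (mod 13) ✓
Thus |⟨5⟩| = ord(5) = 4.
[(Z/13Z)^× : ⟨5⟩] = 12/4 = 3.

3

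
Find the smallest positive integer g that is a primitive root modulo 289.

φ(289) = φ(17^2) = 17·(17−1) = 272 = 2^4 · 17.
Test candidates g = 2, 3, … against the prime factors q ∈ {2, 17} of φ(289): g is a generator iff g^(272/q) ≢ 1 for every such q.
g = 2: 2^136 ≡ 1 — hits 1, so not a primitive root.
g = 3: 3^136 ≡ 288; 3^16 ≡ 171 — none is 1, so 3 is a primitive root.
Hence the least primitive root of 289 is 3.

3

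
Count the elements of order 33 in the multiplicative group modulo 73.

φ(73) = 73 − 1 = 72 = 2^3 · 3^2.
In a cyclic group of order 72, there are φ(d) elements of order d for each divisor d of 72, and zero for non-divisors.
33 does not divide 72, so no element of (Z/73Z)^× has order 33.

0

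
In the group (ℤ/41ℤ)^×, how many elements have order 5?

4

φ(41) = 41 − 1 = 40 = 2^3 · 5.
Since (Z/41Z)^× is cyclic of order 40, the number of elements of order d is φ(d) when d | 40 and 0 otherwise.
5 | 40, and φ(5) = 5 − 1 = 4.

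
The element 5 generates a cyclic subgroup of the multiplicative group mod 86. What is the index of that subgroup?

The order of 5 must divide φ(86) = φ(2)·φ(43) = 1·42 = 42 = 2 · 3 · 7.
Divisors of 42: 1, 2, 3, 6, 7, 14, 21, 42.
Test each divisor d:
5^1 ≡ 5 (mod 86)
5^2 ≡ 25 (mod 86)
5^3 ≡ 39 (mod 86)
5^6 ≡ 59 (mod 86)
5^7 ≡ 37 (mod 86)
5^14 ≡ 79 (mod 86)
5^21 ≡ 85 (mod 86)
5^42 ≡ 1 (mod 86) ✓
Thus |⟨5⟩| = ord(5) = 42.
[(Z/86Z)^× : ⟨5⟩] = 42/42 = 1.

1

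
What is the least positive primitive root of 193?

5

φ(193) = 193 − 1 = 192 = 2^6 · 3.
Test candidates g = 2, 3, … against the prime factors q ∈ {2, 3} of φ(193): g is a generator iff g^(192/q) ≢ 1 for every such q.
g = 2: 2^96 ≡ 1 — hits 1, so not a primitive root.
g = 3: 3^96 ≡ 1 — hits 1, so not a primitive root.
g = 4: 4^96 ≡ 1 — hits 1, so not a primitive root.
g = 5: 5^96 ≡ 192; 5^64 ≡ 84 — none is 1, so 5 is a primitive root.
The smallest primitive root modulo 193 is 5.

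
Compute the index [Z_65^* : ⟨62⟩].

4

Since 62 ∈ (Z/65Z)^×, its order divides φ(65) = φ(5·13) = (5−1)·(13−1) = 4·12 = 48 = 2^4 · 3.
Divisors of 48: 1, 2, 3, 4, 6, 8, 12, 16, 24, 48.
Evaluate successive powers at the divisors of 48:
62^1 ≡ 62
62^2 ≡ 9
62^3 ≡ 38
62^4 ≡ 16
62^6 ≡ 14
62^8 ≡ 61
62^12 ≡ 1
The order of 62 is 12, so the subgroup it generates has 12 elements.
[(Z/65Z)^× : ⟨62⟩] = 48/12 = 4.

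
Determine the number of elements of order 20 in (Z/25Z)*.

φ(25) = φ(5^2) = 5·(5−1) = 20 = 2^2 · 5.
Since (Z/25Z)^× is cyclic of order 20, the number of elements of order d is φ(d) when d | 20 and 0 otherwise.
20 = 2^2 · 5 divides 20, and φ(20) = 8.

8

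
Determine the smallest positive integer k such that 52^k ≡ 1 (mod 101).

By Lagrange's theorem, ord_101(52) divides φ(101) = 101 − 1 = 100 = 2^2 · 5^2.
Divisors of 100: 1, 2, 4, 5, 10, 20, 25, 50, 100.
Evaluate successive powers at the divisors of 100:
52^1 ≡ 52 (mod 101)
52^2 ≡ 78 (mod 101)
52^4 ≡ 24 (mod 101)
52^5 ≡ 36 (mod 101)
52^10 ≡ 84 (mod 101)
52^20 ≡ 87 (mod 101)
52^25 ≡ 1 (mod 101) ✓
So ord_101(52) = 25.

25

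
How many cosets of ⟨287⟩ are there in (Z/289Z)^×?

2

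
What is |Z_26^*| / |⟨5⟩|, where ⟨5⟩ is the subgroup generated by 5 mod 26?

3

The order of 5 must divide φ(26) = φ(2)·φ(13) = 1·12 = 12 = 2^2 · 3.
Divisors of 12: 1, 2, 3, 4, 6, 12.
Compute 5^d (mod 26) for the divisors d until we hit 1:
5^1 ≡ 5 (mod 26)
5^2 ≡ 25 (mod 26)
5^3 ≡ 21 (mod 26)
5^4 ≡ 1 (mod 26) ✓
So ord_26(5) = 4, hence |⟨5⟩| = 4.
Index = |(Z/26Z)^×| / |⟨5⟩| = 12 / 4 = 3.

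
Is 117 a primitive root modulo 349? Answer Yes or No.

φ(349) = 349 − 1 = 348 = 2^2 · 3 · 29.
It suffices to check that the order of 117 is not a proper divisor of 348: compute 117^(348/q) for q ∈ {2, 3, 29}.
117^174 ≡ 348 (mod 349)  [q = 2: ≢ 1 ✓]
117^116 ≡ 122 (mod 349)  [q = 3: ≢ 1 ✓]
117^12 ≡ 66 (mod 349)  [q = 29: ≢ 1 ✓]
Every test exponent gives a nontrivial residue, hence 117 generates the full group.

Yes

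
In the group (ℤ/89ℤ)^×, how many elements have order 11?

10

φ(89) = 89 − 1 = 88 = 2^3 · 11.
Since (Z/89Z)^× is cyclic of order 88, the number of elements of order d is φ(d) when d | 88 and 0 otherwise.
11 | 88, and φ(11) = 11 − 1 = 10.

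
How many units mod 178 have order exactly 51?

0

φ(178) = φ(2)·φ(89) = 1·88 = 88 = 2^3 · 11.
(Z/178Z)^× is cyclic (|G| = 88); a cyclic group of order m has exactly φ(d) elements of each order d | m, and none otherwise.
Since 51 ∤ 88, the count is 0.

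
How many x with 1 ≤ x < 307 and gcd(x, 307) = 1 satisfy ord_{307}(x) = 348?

φ(307) = 307 − 1 = 306 = 2 · 3^2 · 17.
In a cyclic group of order 306, there are φ(d) elements of order d for each divisor d of 306, and zero for non-divisors.
Here 306 is not a multiple of 348, so there are no elements of order 348.

0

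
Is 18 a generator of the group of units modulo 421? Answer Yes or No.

Yes

φ(421) = 421 − 1 = 420 = 2^2 · 3 · 5 · 7.
An element g generates (Z/421Z)^× iff g^(420/q) ≢ 1 (mod 421) for each prime q ∈ {2, 3, 5, 7}.
18^210 ≡ 420 (mod 421)  [q = 2: ≢ 1 ✓]
18^140 ≡ 20 (mod 421)  [q = 3: ≢ 1 ✓]
18^84 ≡ 252 (mod 421)  [q = 5: ≢ 1 ✓]
18^60 ≡ 152 (mod 421)  [q = 7: ≢ 1 ✓]
All checks pass, so 18 has order 420 and is a primitive root modulo 421.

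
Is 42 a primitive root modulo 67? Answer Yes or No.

φ(67) = 67 − 1 = 66 = 2 · 3 · 11.
An element g generates (Z/67Z)^× iff g^(66/q) ≢ 1 (mod 67) for each prime q ∈ {2, 3, 11}.
42^33 ≡ 66 (mod 67)  [q = 2: ≢ 1 ✓]
42^22 ≡ 1 (mod 67)  [q = 3: ≡ 1 ✗]
42^6 ≡ 62 (mod 67)  [q = 11: ≢ 1 ✓]
Since 42^22 ≡ 1, the order of 42 divides 22 < 66, so 42 is not a primitive root.

No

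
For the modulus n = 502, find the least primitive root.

11

φ(502) = φ(2)·φ(251) = 1·250 = 250 = 2 · 5^3.
Test candidates g = 2, 3, … against the prime factors q ∈ {2, 5} of φ(502): g is a generator iff g^(250/q) ≢ 1 for every such q.
g = 2: gcd(2, 502) = 2 > 1, not a unit — skip.
g = 3: 3^125 ≡ 1 — hits 1, so not a primitive root.
g = 4: gcd(4, 502) = 2 > 1, not a unit — skip.
g = 5: 5^125 ≡ 1 — hits 1, so not a primitive root.
g = 6: gcd(6, 502) = 2 > 1, not a unit — skip.
g = 7: 7^125 ≡ 1 — hits 1, so not a primitive root.
g = 8: gcd(8, 502) = 2 > 1, not a unit — skip.
g = 9: 9^125 ≡ 1 — hits 1, so not a primitive root.
g = 10: gcd(10, 502) = 2 > 1, not a unit — skip.
g = 11: 11^125 ≡ 501; 11^50 ≡ 219 — none is 1, so 11 is a primitive root.
The smallest primitive root modulo 502 is 11.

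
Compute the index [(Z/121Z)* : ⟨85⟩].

1

ord(85) | φ(121) = φ(11^2) = 11·(11−1) = 110 = 2 · 5 · 11.
Divisors of 110: 1, 2, 5, 10, 11, 22, 55, 110.
Compute 85^d (mod 121) for the divisors d until we hit 1:
85^1 ≡ 85
85^2 ≡ 86
85^5 ≡ 65
85^10 ≡ 111
85^11 ≡ 118
85^22 ≡ 9
85^55 ≡ 120
85^110 ≡ 1
The order of 85 is 110, so the subgroup it generates has 110 elements.
[(Z/121Z)^× : ⟨85⟩] = 110/110 = 1.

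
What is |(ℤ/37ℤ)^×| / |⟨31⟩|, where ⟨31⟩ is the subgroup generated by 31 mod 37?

9

Since 31 ∈ (Z/37Z)^×, its order divides φ(37) = 37 − 1 = 36 = 2^2 · 3^2.
Divisors of 36: 1, 2, 3, 4, 6, 9, 12, 18, 36.
Evaluate successive powers at the divisors of 36:
31^1 ≡ 31
31^2 ≡ 36
31^3 ≡ 6
31^4 ≡ 1
The order of 31 is 4, so the subgroup it generates has 4 elements.
Index = |(Z/37Z)^×| / |⟨31⟩| = 36 / 4 = 9.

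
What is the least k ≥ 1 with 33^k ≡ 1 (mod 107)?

53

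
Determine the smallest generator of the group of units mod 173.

φ(173) = 173 − 1 = 172 = 2^2 · 43.
g is a primitive root iff g^(172/q) ≢ 1 (mod 173) for each prime q ∈ {2, 43}.
g = 2: 2^86 ≡ 172; 2^4 ≡ 16 — none is 1, so 2 is a primitive root.
So 2 is the smallest generator of (Z/173Z)^×.

2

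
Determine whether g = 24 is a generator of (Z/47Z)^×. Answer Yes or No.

No

φ(47) = 47 − 1 = 46 = 2 · 23.
An element g generates (Z/47Z)^× iff g^(46/q) ≢ 1 (mod 47) for each prime q ∈ {2, 23}.
24^23 ≡ 1 (mod 47)  [q = 2: ≡ 1 ✗]
24^2 ≡ 12 (mod 47)  [q = 23: ≢ 1 ✓]
24^23 ≡ 1 shows ord(24) | 23, strictly less than φ(47); not a primitive root.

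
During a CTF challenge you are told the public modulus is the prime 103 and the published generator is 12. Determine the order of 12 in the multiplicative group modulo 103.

By Lagrange's theorem, ord_103(12) divides φ(103) = 103 − 1 = 102 = 2 · 3 · 17.
Divisors of 102: 1, 2, 3, 6, 17, 34, 51, 102.
Compute 12^d (mod 103) for the divisors d until we hit 1:
12^1 ≡ 12 (mod 103)
12^2 ≡ 41 (mod 103)
12^3 ≡ 80 (mod 103)
12^6 ≡ 14 (mod 103)
12^17 ≡ 57 (mod 103)
12^34 ≡ 56 (mod 103)
12^51 ≡ 102 (mod 103)
12^102 ≡ 1 (mod 103) ✓
So ord_103(12) = 102.

102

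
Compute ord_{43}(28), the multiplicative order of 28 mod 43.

By Lagrange's theorem, ord_43(28) divides φ(43) = 43 − 1 = 42 = 2 · 3 · 7.
Divisors of 42: 1, 2, 3, 6, 7, 14, 21, 42.
Check 28^d mod 43 for each divisor in increasing order:
28^1 ≡ 28 (mod 43)
28^2 ≡ 10 (mod 43)
28^3 ≡ 22 (mod 43)
28^6 ≡ 11 (mod 43)
28^7 ≡ 7 (mod 43)
28^14 ≡ 6 (mod 43)
28^21 ≡ 42 (mod 43)
28^42 ≡ 1 (mod 43) ✓
So ord_43(28) = 42.

42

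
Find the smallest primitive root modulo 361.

2

φ(361) = φ(19^2) = 19·(19−1) = 342 = 2 · 3^2 · 19.
g is a primitive root iff g^(342/q) ≢ 1 (mod 361) for each prime q ∈ {2, 3, 19}.
g = 2: 2^171 ≡ 360; 2^114 ≡ 292; 2^18 ≡ 58 — none is 1, so 2 is a primitive root.
The smallest primitive root modulo 361 is 2.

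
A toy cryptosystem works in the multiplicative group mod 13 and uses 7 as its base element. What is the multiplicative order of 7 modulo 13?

12

The order of 7 must divide φ(13) = 13 − 1 = 12 = 2^2 · 3.
Divisors of 12: 1, 2, 3, 4, 6, 12.
Check 7^d mod 13 for each divisor in increasing order:
7^1 ≡ 7
7^2 ≡ 10
7^3 ≡ 5
7^4 ≡ 9
7^6 ≡ 12
7^12 ≡ 1
So ord_13(7) = 12.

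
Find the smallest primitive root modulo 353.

3

φ(353) = 353 − 1 = 352 = 2^5 · 11.
Test candidates g = 2, 3, … against the prime factors q ∈ {2, 11} of φ(353): g is a generator iff g^(352/q) ≢ 1 for every such q.
g = 2: 2^176 ≡ 1 — hits 1, so not a primitive root.
g = 3: 3^176 ≡ 352; 3^32 ≡ 140 — none is 1, so 3 is a primitive root.
Hence the least primitive root of 353 is 3.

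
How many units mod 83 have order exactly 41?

40

φ(83) = 83 − 1 = 82 = 2 · 41.
(Z/83Z)^× is cyclic (|G| = 82); a cyclic group of order m has exactly φ(d) elements of each order d | m, and none otherwise.
41 | 82, and φ(41) = 41 − 1 = 40.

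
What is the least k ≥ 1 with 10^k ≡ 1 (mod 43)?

21

Since 10 ∈ (Z/43Z)^×, its order divides φ(43) = 43 − 1 = 42 = 2 · 3 · 7.
Divisors of 42: 1, 2, 3, 6, 7, 14, 21, 42.
Evaluate successive powers at the divisors of 42:
10^1 ≡ 10 (mod 43)
10^2 ≡ 14 (mod 43)
10^3 ≡ 11 (mod 43)
10^6 ≡ 35 (mod 43)
10^7 ≡ 6 (mod 43)
10^14 ≡ 36 (mod 43)
10^21 ≡ 1 (mod 43) ✓
Therefore the multiplicative order of 10 modulo 43 is 21.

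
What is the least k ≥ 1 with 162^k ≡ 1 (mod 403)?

By Lagrange's theorem, ord_403(162) divides φ(403) = φ(13·31) = (13−1)·(31−1) = 12·30 = 360 = 2^3 · 3^2 · 5.
Divisors of 360: 1, 2, 3, 4, 5, 6, 8, 9, 10, 12, 15, 18, 20, 24, 30, 36, 40, 45, 60, 72, 90, 120, 180, 360.
Check 162^d mod 403 for each divisor in increasing order:
162^1 ≡ 162 (mod 403)
162^2 ≡ 49 (mod 403)
162^3 ≡ 281 (mod 403)
162^4 ≡ 386 (mod 403)
162^5 ≡ 67 (mod 403)
162^6 ≡ 376 (mod 403)
162^8 ≡ 289 (mod 403)
162^9 ≡ 70 (mod 403)
162^10 ≡ 56 (mod 403)
162^12 ≡ 326 (mod 403)
162^15 ≡ 125 (mod 403)
162^18 ≡ 64 (mod 403)
162^20 ≡ 315 (mod 403)
162^24 ≡ 287 (mod 403)
162^30 ≡ 311 (mod 403)
162^36 ≡ 66 (mod 403)
162^40 ≡ 87 (mod 403)
162^45 ≡ 187 (mod 403)
162^60 ≡ 1 (mod 403) ✓
Hence ord(162) = 60.

60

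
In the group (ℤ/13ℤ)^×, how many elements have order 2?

1

φ(13) = 13 − 1 = 12 = 2^2 · 3.
In a cyclic group of order 12, there are φ(d) elements of order d for each divisor d of 12, and zero for non-divisors.
2 | 12, and φ(2) = 2 − 1 = 1.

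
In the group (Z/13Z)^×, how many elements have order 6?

φ(13) = 13 − 1 = 12 = 2^2 · 3.
(Z/13Z)^× is cyclic (|G| = 12); a cyclic group of order m has exactly φ(d) elements of each order d | m, and none otherwise.
6 = 2 · 3 divides 12, and φ(6) = 2.

2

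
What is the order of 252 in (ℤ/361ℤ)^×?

By Lagrange's theorem, ord_361(252) divides φ(361) = φ(19^2) = 19·(19−1) = 342 = 2 · 3^2 · 19.
Divisors of 342: 1, 2, 3, 6, 9, 18, 19, 38, 57, 114, 171, 342.
Check 252^d mod 361 for each divisor in increasing order:
252^1 ≡ 252 (mod 361)
252^2 ≡ 329 (mod 361)
252^3 ≡ 239 (mod 361)
252^6 ≡ 83 (mod 361)
252^9 ≡ 343 (mod 361)
252^18 ≡ 324 (mod 361)
252^19 ≡ 62 (mod 361)
252^38 ≡ 234 (mod 361)
252^57 ≡ 68 (mod 361)
252^114 ≡ 292 (mod 361)
252^171 ≡ 1 (mod 361) ✓
The smallest such exponent is 171, so the order of 252 is 171.

171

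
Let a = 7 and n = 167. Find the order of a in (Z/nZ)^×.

The order of 7 must divide φ(167) = 167 − 1 = 166 = 2 · 83.
Divisors of 166: 1, 2, 83, 166.
Compute 7^d (mod 167) for the divisors d until we hit 1:
7^1 ≡ 7 (mod 167)
7^2 ≡ 49 (mod 167)
7^83 ≡ 1 (mod 167) ✓
So ord_167(7) = 83.

83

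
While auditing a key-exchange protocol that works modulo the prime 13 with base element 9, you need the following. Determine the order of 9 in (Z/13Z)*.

ord(9) | φ(13) = 13 − 1 = 12 = 2^2 · 3.
Divisors of 12: 1, 2, 3, 4, 6, 12.
Test each divisor d:
9^1 ≡ 9
9^2 ≡ 3
9^3 ≡ 1
Therefore the multiplicative order of 9 modulo 13 is 3.

3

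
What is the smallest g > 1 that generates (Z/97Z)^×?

φ(97) = 97 − 1 = 96 = 2^5 · 3.
g is a primitive root iff g^(96/q) ≢ 1 (mod 97) for each prime q ∈ {2, 3}.
g = 2: 2^48 ≡ 1 — hits 1, so not a primitive root.
g = 3: 3^48 ≡ 1 — hits 1, so not a primitive root.
g = 4: 4^48 ≡ 1 — hits 1, so not a primitive root.
g = 5: 5^48 ≡ 96; 5^32 ≡ 35 — none is 1, so 5 is a primitive root.
The smallest primitive root modulo 97 is 5.

5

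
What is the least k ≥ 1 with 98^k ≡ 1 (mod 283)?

Since 98 ∈ (Z/283Z)^×, its order divides φ(283) = 283 − 1 = 282 = 2 · 3 · 47.
Divisors of 282: 1, 2, 3, 6, 47, 94, 141, 282.
Evaluate successive powers at the divisors of 282:
98^1 ≡ 98
98^2 ≡ 265
98^3 ≡ 217
98^6 ≡ 111
98^47 ≡ 239
98^94 ≡ 238
98^141 ≡ 282
98^282 ≡ 1
So ord_283(98) = 282.

282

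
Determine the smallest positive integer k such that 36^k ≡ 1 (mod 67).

33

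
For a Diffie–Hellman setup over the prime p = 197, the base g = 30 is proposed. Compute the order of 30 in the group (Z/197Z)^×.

196

ord(30) | φ(197) = 197 − 1 = 196 = 2^2 · 7^2.
Divisors of 196: 1, 2, 4, 7, 14, 28, 49, 98, 196.
Test each divisor d:
30^1 ≡ 30 (mod 197)
30^2 ≡ 112 (mod 197)
30^4 ≡ 133 (mod 197)
30^7 ≡ 84 (mod 197)
30^14 ≡ 161 (mod 197)
30^28 ≡ 114 (mod 197)
30^49 ≡ 14 (mod 197)
30^98 ≡ 196 (mod 197)
30^196 ≡ 1 (mod 197) ✓
The smallest such exponent is 196, so the order of 30 is 196.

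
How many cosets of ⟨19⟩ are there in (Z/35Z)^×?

4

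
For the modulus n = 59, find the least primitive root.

2

φ(59) = 59 − 1 = 58 = 2 · 29.
Test candidates g = 2, 3, … against the prime factors q ∈ {2, 29} of φ(59): g is a generator iff g^(58/q) ≢ 1 for every such q.
g = 2: 2^29 ≡ 58; 2^2 ≡ 4 — none is 1, so 2 is a primitive root.
Hence the least primitive root of 59 is 2.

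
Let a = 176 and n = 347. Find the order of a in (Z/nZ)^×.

The order of 176 must divide φ(347) = 347 − 1 = 346 = 2 · 173.
Divisors of 346: 1, 2, 173, 346.
Evaluate successive powers at the divisors of 346:
176^1 ≡ 176
176^2 ≡ 93
176^173 ≡ 1
So ord_347(176) = 173.

173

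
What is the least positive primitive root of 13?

φ(13) = 13 − 1 = 12 = 2^2 · 3.
Test candidates g = 2, 3, … against the prime factors q ∈ {2, 3} of φ(13): g is a generator iff g^(12/q) ≢ 1 for every such q.
g = 2: 2^6 ≡ 12; 2^4 ≡ 3 — none is 1, so 2 is a primitive root.
The smallest primitive root modulo 13 is 2.

2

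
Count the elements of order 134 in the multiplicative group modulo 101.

0

φ(101) = 101 − 1 = 100 = 2^2 · 5^2.
Since (Z/101Z)^× is cyclic of order 100, the number of elements of order d is φ(d) when d | 100 and 0 otherwise.
134 does not divide 100, so no element of (Z/101Z)^× has order 134.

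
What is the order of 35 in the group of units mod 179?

Since 35 ∈ (Z/179Z)^×, its order divides φ(179) = 179 − 1 = 178 = 2 · 89.
Divisors of 178: 1, 2, 89, 178.
Compute 35^d (mod 179) for the divisors d until we hit 1:
35^1 ≡ 35
35^2 ≡ 151
35^89 ≡ 178
35^178 ≡ 1
Hence ord(35) = 178.

178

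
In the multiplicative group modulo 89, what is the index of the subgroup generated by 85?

4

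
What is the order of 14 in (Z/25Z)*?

10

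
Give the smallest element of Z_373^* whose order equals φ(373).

φ(373) = 373 − 1 = 372 = 2^2 · 3 · 31.
Test candidates g = 2, 3, … against the prime factors q ∈ {2, 3, 31} of φ(373): g is a generator iff g^(372/q) ≢ 1 for every such q.
g = 2: 2^186 ≡ 372; 2^124 ≡ 284; 2^12 ≡ 366 — none is 1, so 2 is a primitive root.
The smallest primitive root modulo 373 is 2.

2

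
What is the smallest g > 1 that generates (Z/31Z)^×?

3

φ(31) = 31 − 1 = 30 = 2 · 3 · 5.
g is a primitive root iff g^(30/q) ≢ 1 (mod 31) for each prime q ∈ {2, 3, 5}.
g = 2: 2^15 ≡ 1 — hits 1, so not a primitive root.
g = 3: 3^15 ≡ 30; 3^10 ≡ 25; 3^6 ≡ 16 — none is 1, so 3 is a primitive root.
So 3 is the smallest generator of (Z/31Z)^×.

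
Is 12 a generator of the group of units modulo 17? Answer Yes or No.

Yes

φ(17) = 17 − 1 = 16 = 2^4.
Test 12^(16/q) mod 17 for each prime factor q of 16:
12^8 ≡ 16 (mod 17)  [q = 2: ≢ 1 ✓]
Every test exponent gives a nontrivial residue, hence 12 generates the full group.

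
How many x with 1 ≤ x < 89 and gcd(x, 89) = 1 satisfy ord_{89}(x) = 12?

φ(89) = 89 − 1 = 88 = 2^3 · 11.
In a cyclic group of order 88, there are φ(d) elements of order d for each divisor d of 88, and zero for non-divisors.
Since 12 ∤ 88, the count is 0.

0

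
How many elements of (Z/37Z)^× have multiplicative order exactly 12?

φ(37) = 37 − 1 = 36 = 2^2 · 3^2.
In a cyclic group of order 36, there are φ(d) elements of order d for each divisor d of 36, and zero for non-divisors.
12 = 2^2 · 3 divides 36, and φ(12) = 4.

4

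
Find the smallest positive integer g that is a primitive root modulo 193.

φ(193) = 193 − 1 = 192 = 2^6 · 3.
Test candidates g = 2, 3, … against the prime factors q ∈ {2, 3} of φ(193): g is a generator iff g^(192/q) ≢ 1 for every such q.
g = 2: 2^96 ≡ 1 — hits 1, so not a primitive root.
g = 3: 3^96 ≡ 1 — hits 1, so not a primitive root.
g = 4: 4^96 ≡ 1 — hits 1, so not a primitive root.
g = 5: 5^96 ≡ 192; 5^64 ≡ 84 — none is 1, so 5 is a primitive root.
Hence the least primitive root of 193 is 5.

5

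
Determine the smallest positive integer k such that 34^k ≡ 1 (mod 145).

14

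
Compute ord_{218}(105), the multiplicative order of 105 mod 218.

9

By Lagrange's theorem, ord_218(105) divides φ(218) = φ(2)·φ(109) = 1·108 = 108 = 2^2 · 3^3.
Divisors of 108: 1, 2, 3, 4, 6, 9, 12, 18, 27, 36, 54, 108.
Compute 105^d (mod 218) for the divisors d until we hit 1:
105^1 ≡ 105 (mod 218)
105^2 ≡ 125 (mod 218)
105^3 ≡ 45 (mod 218)
105^4 ≡ 147 (mod 218)
105^6 ≡ 63 (mod 218)
105^9 ≡ 1 (mod 218) ✓
So ord_218(105) = 9.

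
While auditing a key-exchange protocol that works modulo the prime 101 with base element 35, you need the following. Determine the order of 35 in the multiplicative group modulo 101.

100

ord(35) | φ(101) = 101 − 1 = 100 = 2^2 · 5^2.
Divisors of 100: 1, 2, 4, 5, 10, 20, 25, 50, 100.
Check 35^d mod 101 for each divisor in increasing order:
35^1 ≡ 35
35^2 ≡ 13
35^4 ≡ 68
35^5 ≡ 57
35^10 ≡ 17
35^20 ≡ 87
35^25 ≡ 10
35^50 ≡ 100
35^100 ≡ 1
Therefore the multiplicative order of 35 modulo 101 is 100.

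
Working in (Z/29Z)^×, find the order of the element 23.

7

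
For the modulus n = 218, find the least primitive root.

11

φ(218) = φ(2)·φ(109) = 1·108 = 108 = 2^2 · 3^3.
Test candidates g = 2, 3, … against the prime factors q ∈ {2, 3} of φ(218): g is a generator iff g^(108/q) ≢ 1 for every such q.
g = 2: gcd(2, 218) = 2 > 1, not a unit — skip.
g = 3: 3^54 ≡ 1 — hits 1, so not a primitive root.
g = 4: gcd(4, 218) = 2 > 1, not a unit — skip.
g = 5: 5^54 ≡ 1 — hits 1, so not a primitive root.
g = 6: gcd(6, 218) = 2 > 1, not a unit — skip.
g = 7: 7^54 ≡ 1 — hits 1, so not a primitive root.
g = 8: gcd(8, 218) = 2 > 1, not a unit — skip.
g = 9: 9^54 ≡ 1 — hits 1, so not a primitive root.
g = 10: gcd(10, 218) = 2 > 1, not a unit — skip.
g = 11: 11^54 ≡ 217; 11^36 ≡ 45 — none is 1, so 11 is a primitive root.
Hence the least primitive root of 218 is 11.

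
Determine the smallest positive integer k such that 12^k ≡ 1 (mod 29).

Since 12 ∈ (Z/29Z)^×, its order divides φ(29) = 29 − 1 = 28 = 2^2 · 7.
Divisors of 28: 1, 2, 4, 7, 14, 28.
Test each divisor d:
12^1 ≡ 12 (mod 29)
12^2 ≡ 28 (mod 29)
12^4 ≡ 1 (mod 29) ✓
Hence ord(12) = 4.

4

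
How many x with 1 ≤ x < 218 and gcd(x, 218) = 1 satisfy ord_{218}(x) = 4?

2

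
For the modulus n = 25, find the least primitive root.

2

φ(25) = φ(5^2) = 5·(5−1) = 20 = 2^2 · 5.
Test candidates g = 2, 3, … against the prime factors q ∈ {2, 5} of φ(25): g is a generator iff g^(20/q) ≢ 1 for every such q.
g = 2: 2^10 ≡ 24; 2^4 ≡ 16 — none is 1, so 2 is a primitive root.
The smallest primitive root modulo 25 is 2.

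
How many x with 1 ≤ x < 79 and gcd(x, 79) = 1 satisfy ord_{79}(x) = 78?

φ(79) = 79 − 1 = 78 = 2 · 3 · 13.
(Z/79Z)^× is cyclic (|G| = 78); a cyclic group of order m has exactly φ(d) elements of each order d | m, and none otherwise.
78 = 2 · 3 · 13 divides 78, and φ(78) = 24.

24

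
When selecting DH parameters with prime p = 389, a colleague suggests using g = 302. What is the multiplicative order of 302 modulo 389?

97

Since 302 ∈ (Z/389Z)^×, its order divides φ(389) = 389 − 1 = 388 = 2^2 · 97.
Divisors of 388: 1, 2, 4, 97, 194, 388.
Test each divisor d:
302^1 ≡ 302 (mod 389)
302^2 ≡ 178 (mod 389)
302^4 ≡ 175 (mod 389)
302^97 ≡ 1 (mod 389) ✓
So ord_389(302) = 97.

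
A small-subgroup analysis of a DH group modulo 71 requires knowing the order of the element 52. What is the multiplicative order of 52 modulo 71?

The order of 52 must divide φ(71) = 71 − 1 = 70 = 2 · 5 · 7.
Divisors of 70: 1, 2, 5, 7, 10, 14, 35, 70.
Test each divisor d:
52^1 ≡ 52 (mod 71)
52^2 ≡ 6 (mod 71)
52^5 ≡ 26 (mod 71)
52^7 ≡ 14 (mod 71)
52^10 ≡ 37 (mod 71)
52^14 ≡ 54 (mod 71)
52^35 ≡ 70 (mod 71)
52^70 ≡ 1 (mod 71) ✓
Hence ord(52) = 70.

70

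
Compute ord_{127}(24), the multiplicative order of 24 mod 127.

18

ord(24) | φ(127) = 127 − 1 = 126 = 2 · 3^2 · 7.
Divisors of 126: 1, 2, 3, 6, 7, 9, 14, 18, 21, 42, 63, 126.
Check 24^d mod 127 for each divisor in increasing order:
24^1 ≡ 24 (mod 127)
24^2 ≡ 68 (mod 127)
24^3 ≡ 108 (mod 127)
24^6 ≡ 107 (mod 127)
24^7 ≡ 28 (mod 127)
24^9 ≡ 126 (mod 127)
24^14 ≡ 22 (mod 127)
24^18 ≡ 1 (mod 127) ✓
So ord_127(24) = 18.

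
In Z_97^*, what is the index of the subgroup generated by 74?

1

ord(74) | φ(97) = 97 − 1 = 96 = 2^5 · 3.
Divisors of 96: 1, 2, 3, 4, 6, 8, 12, 16, 24, 32, 48, 96.
Compute 74^d (mod 97) for the divisors d until we hit 1:
74^1 ≡ 74
74^2 ≡ 44
74^3 ≡ 55
74^4 ≡ 93
74^6 ≡ 18
74^8 ≡ 16
74^12 ≡ 33
74^16 ≡ 62
74^24 ≡ 22
74^32 ≡ 61
74^48 ≡ 96
74^96 ≡ 1
Thus |⟨74⟩| = ord(74) = 96.
The index is φ(97) / ord(74) = 96 / 96 = 1.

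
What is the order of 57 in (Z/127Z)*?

126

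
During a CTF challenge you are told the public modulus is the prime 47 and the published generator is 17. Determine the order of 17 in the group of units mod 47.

Since 17 ∈ (Z/47Z)^×, its order divides φ(47) = 47 − 1 = 46 = 2 · 23.
Divisors of 46: 1, 2, 23, 46.
Check 17^d mod 47 for each divisor in increasing order:
17^1 ≡ 17
17^2 ≡ 7
17^23 ≡ 1
So ord_47(17) = 23.

23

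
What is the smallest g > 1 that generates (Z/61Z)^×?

φ(61) = 61 − 1 = 60 = 2^2 · 3 · 5.
Test candidates g = 2, 3, … against the prime factors q ∈ {2, 3, 5} of φ(61): g is a generator iff g^(60/q) ≢ 1 for every such q.
g = 2: 2^30 ≡ 60; 2^20 ≡ 47; 2^12 ≡ 9 — none is 1, so 2 is a primitive root.
So 2 is the smallest generator of (Z/61Z)^×.

2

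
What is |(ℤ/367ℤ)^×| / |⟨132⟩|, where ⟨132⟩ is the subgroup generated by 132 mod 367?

ord(132) | φ(367) = 367 − 1 = 366 = 2 · 3 · 61.
Divisors of 366: 1, 2, 3, 6, 61, 122, 183, 366.
Evaluate successive powers at the divisors of 366:
132^1 ≡ 132 (mod 367)
132^2 ≡ 175 (mod 367)
132^3 ≡ 346 (mod 367)
132^6 ≡ 74 (mod 367)
132^61 ≡ 1 (mod 367) ✓
Thus |⟨132⟩| = ord(132) = 61.
[(Z/367Z)^× : ⟨132⟩] = 366/61 = 6.

6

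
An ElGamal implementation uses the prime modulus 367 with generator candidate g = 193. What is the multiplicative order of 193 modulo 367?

The order of 193 must divide φ(367) = 367 − 1 = 366 = 2 · 3 · 61.
Divisors of 366: 1, 2, 3, 6, 61, 122, 183, 366.
Compute 193^d (mod 367) for the divisors d until we hit 1:
193^1 ≡ 193 (mod 367)
193^2 ≡ 182 (mod 367)
193^3 ≡ 261 (mod 367)
193^6 ≡ 226 (mod 367)
193^61 ≡ 284 (mod 367)
193^122 ≡ 283 (mod 367)
193^183 ≡ 366 (mod 367)
193^366 ≡ 1 (mod 367) ✓
So ord_367(193) = 366.

366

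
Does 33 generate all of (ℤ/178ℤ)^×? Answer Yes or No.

Yes

φ(178) = φ(2)·φ(89) = 1·88 = 88 = 2^3 · 11.
Test 33^(88/q) mod 178 for each prime factor q of 88:
33^44 ≡ 177 (mod 178)  [q = 2: ≢ 1 ✓]
33^8 ≡ 105 (mod 178)  [q = 11: ≢ 1 ✓]
All checks pass, so 33 has order 88 and is a primitive root modulo 178.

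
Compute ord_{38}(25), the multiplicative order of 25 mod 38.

The order of 25 must divide φ(38) = φ(2)·φ(19) = 1·18 = 18 = 2 · 3^2.
Divisors of 18: 1, 2, 3, 6, 9, 18.
Compute 25^d (mod 38) for the divisors d until we hit 1:
25^1 ≡ 25 (mod 38)
25^2 ≡ 17 (mod 38)
25^3 ≡ 7 (mod 38)
25^6 ≡ 11 (mod 38)
25^9 ≡ 1 (mod 38) ✓
Therefore the multiplicative order of 25 modulo 38 is 9.

9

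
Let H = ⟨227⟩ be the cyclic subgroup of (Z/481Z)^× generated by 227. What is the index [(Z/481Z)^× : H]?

By Lagrange's theorem, ord_481(227) divides φ(481) = φ(13·37) = (13−1)·(37−1) = 12·36 = 432 = 2^4 · 3^3.
Divisors of 432: 1, 2, 3, 4, 6, 8, 9, 12, 16, 18, 24, 27, 36, 48, 54, 72, 108, 144, 216, 432.
Check 227^d mod 481 for each divisor in increasing order:
227^1 ≡ 227
227^2 ≡ 62
227^3 ≡ 125
227^4 ≡ 477
227^6 ≡ 233
227^8 ≡ 16
227^9 ≡ 265
227^12 ≡ 417
227^16 ≡ 256
227^18 ≡ 480
227^24 ≡ 248
227^27 ≡ 216
227^36 ≡ 1
Thus |⟨227⟩| = ord(227) = 36.
The index is φ(481) / ord(227) = 432 / 36 = 12.

12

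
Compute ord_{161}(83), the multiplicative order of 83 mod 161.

22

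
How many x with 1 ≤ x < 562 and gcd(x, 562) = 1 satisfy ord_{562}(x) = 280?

96

φ(562) = φ(2)·φ(281) = 1·280 = 280 = 2^3 · 5 · 7.
In a cyclic group of order 280, there are φ(d) elements of order d for each divisor d of 280, and zero for non-divisors.
280 = 2^3 · 5 · 7 divides 280, and φ(280) = 96.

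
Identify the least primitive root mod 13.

φ(13) = 13 − 1 = 12 = 2^2 · 3.
g is a primitive root iff g^(12/q) ≢ 1 (mod 13) for each prime q ∈ {2, 3}.
g = 2: 2^6 ≡ 12; 2^4 ≡ 3 — none is 1, so 2 is a primitive root.
Hence the least primitive root of 13 is 2.

2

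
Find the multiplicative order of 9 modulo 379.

189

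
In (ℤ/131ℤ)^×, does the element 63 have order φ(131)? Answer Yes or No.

No

φ(131) = 131 − 1 = 130 = 2 · 5 · 13.
63 is a primitive root mod 131 iff 63^(φ(131)/q) ≢ 1 for every prime q | φ(131), i.e. q ∈ {2, 5, 13}.
63^65 ≡ 1 (mod 131)  [q = 2: ≡ 1 ✗]
63^26 ≡ 1 (mod 131)  [q = 5: ≡ 1 ✗]
63^10 ≡ 45 (mod 131)  [q = 13: ≢ 1 ✓]
63^65 ≡ 1 shows ord(63) | 65, strictly less than φ(131); not a primitive root.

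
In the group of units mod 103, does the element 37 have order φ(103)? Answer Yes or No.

φ(103) = 103 − 1 = 102 = 2 · 3 · 17.
Test 37^(102/q) mod 103 for each prime factor q of 102:
37^51 ≡ 102 (mod 103)  [q = 2: ≢ 1 ✓]
37^34 ≡ 1 (mod 103)  [q = 3: ≡ 1 ✗]
37^6 ≡ 14 (mod 103)  [q = 17: ≢ 1 ✓]
37^34 ≡ 1 shows ord(37) | 34, strictly less than φ(103); not a primitive root.

No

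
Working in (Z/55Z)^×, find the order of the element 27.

20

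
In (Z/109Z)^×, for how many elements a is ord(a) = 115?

0

φ(109) = 109 − 1 = 108 = 2^2 · 3^3.
Since (Z/109Z)^× is cyclic of order 108, the number of elements of order d is φ(d) when d | 108 and 0 otherwise.
Since 115 ∤ 108, the count is 0.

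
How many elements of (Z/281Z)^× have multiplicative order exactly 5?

4

φ(281) = 281 − 1 = 280 = 2^3 · 5 · 7.
In a cyclic group of order 280, there are φ(d) elements of order d for each divisor d of 280, and zero for non-divisors.
5 | 280, and φ(5) = 5 − 1 = 4.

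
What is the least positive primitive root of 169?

2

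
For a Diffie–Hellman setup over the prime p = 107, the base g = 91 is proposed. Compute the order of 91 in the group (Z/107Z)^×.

106

By Lagrange's theorem, ord_107(91) divides φ(107) = 107 − 1 = 106 = 2 · 53.
Divisors of 106: 1, 2, 53, 106.
Evaluate successive powers at the divisors of 106:
91^1 ≡ 91
91^2 ≡ 42
91^53 ≡ 106
91^106 ≡ 1
So ord_107(91) = 106.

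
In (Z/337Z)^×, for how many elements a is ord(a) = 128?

φ(337) = 337 − 1 = 336 = 2^4 · 3 · 7.
(Z/337Z)^× is cyclic (|G| = 336); a cyclic group of order m has exactly φ(d) elements of each order d | m, and none otherwise.
Here 336 is not a multiple of 128, so there are no elements of order 128.

0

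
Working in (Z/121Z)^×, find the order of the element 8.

110

By Lagrange's theorem, ord_121(8) divides φ(121) = φ(11^2) = 11·(11−1) = 110 = 2 · 5 · 11.
Divisors of 110: 1, 2, 5, 10, 11, 22, 55, 110.
Test each divisor d:
8^1 ≡ 8 (mod 121)
8^2 ≡ 64 (mod 121)
8^5 ≡ 98 (mod 121)
8^10 ≡ 45 (mod 121)
8^11 ≡ 118 (mod 121)
8^22 ≡ 9 (mod 121)
8^55 ≡ 120 (mod 121)
8^110 ≡ 1 (mod 121) ✓
Hence ord(8) = 110.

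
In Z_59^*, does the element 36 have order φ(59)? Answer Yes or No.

No

φ(59) = 59 − 1 = 58 = 2 · 29.
It suffices to check that the order of 36 is not a proper divisor of 58: compute 36^(58/q) for q ∈ {2, 29}.
36^29 ≡ 1 (mod 59)  [q = 2: ≡ 1 ✗]
36^2 ≡ 57 (mod 59)  [q = 29: ≢ 1 ✓]
Since 36^29 ≡ 1, the order of 36 divides 29 < 58, so 36 is not a primitive root.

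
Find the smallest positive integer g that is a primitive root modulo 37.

φ(37) = 37 − 1 = 36 = 2^2 · 3^2.
g is a primitive root iff g^(36/q) ≢ 1 (mod 37) for each prime q ∈ {2, 3}.
g = 2: 2^18 ≡ 36; 2^12 ≡ 26 — none is 1, so 2 is a primitive root.
The smallest primitive root modulo 37 is 2.

2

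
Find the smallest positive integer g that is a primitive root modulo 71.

7

φ(71) = 71 − 1 = 70 = 2 · 5 · 7.
Test candidates g = 2, 3, … against the prime factors q ∈ {2, 5, 7} of φ(71): g is a generator iff g^(70/q) ≢ 1 for every such q.
g = 2: 2^35 ≡ 1 — hits 1, so not a primitive root.
g = 3: 3^35 ≡ 1 — hits 1, so not a primitive root.
g = 4: 4^35 ≡ 1 — hits 1, so not a primitive root.
g = 5: 5^35 ≡ 1 — hits 1, so not a primitive root.
g = 6: 6^35 ≡ 1 — hits 1, so not a primitive root.
g = 7: 7^35 ≡ 70; 7^14 ≡ 54; 7^10 ≡ 45 — none is 1, so 7 is a primitive root.
Hence the least primitive root of 71 is 7.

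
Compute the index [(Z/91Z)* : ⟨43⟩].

12

Since 43 ∈ (Z/91Z)^×, its order divides φ(91) = φ(7·13) = (7−1)·(13−1) = 6·12 = 72 = 2^3 · 3^2.
Divisors of 72: 1, 2, 3, 4, 6, 8, 9, 12, 18, 24, 36, 72.
Check 43^d mod 91 for each divisor in increasing order:
43^1 ≡ 43 (mod 91)
43^2 ≡ 29 (mod 91)
43^3 ≡ 64 (mod 91)
43^4 ≡ 22 (mod 91)
43^6 ≡ 1 (mod 91) ✓
So ord_91(43) = 6, hence |⟨43⟩| = 6.
[(Z/91Z)^× : ⟨43⟩] = 72/6 = 12.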